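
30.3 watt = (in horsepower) 0.04063. Check: 30.3 watt = 30.3 W. 1 horsepower = 745.69987 W, so 30.3 W = 30.3 / 745.69987 = 0.040632969 horsepower ≈ 0.04063 horsepower (4 s.f.).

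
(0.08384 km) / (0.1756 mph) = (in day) 0.01236. Check: 1 km = 1000 m, so 0.08384 km = 0.08384 * 1000 = 83.84 m. 1 mph = 0.44704 m/s, so 0.1756 mph = 0.1756 * 0.44704 = 0.078500224 m/s. Combine: 83.84 m / 0.078500224 m/s = 1068.0224 s. 1 day = 86400 s, so 1068.0224 s = 1068.0224 / 86400 = 0.012361371 day ≈ 0.01236 day (4 s.f.).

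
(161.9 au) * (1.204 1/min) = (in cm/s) 4.86e+13. Check: 1 au = 1.4959787e+11 m, so 161.9 au = 161.9 * 1.4959787e+11 = 2.4219895e+13 m. 1 1/min = 0.016666667 Hz, so 1.204 1/min = 1.204 * 0.016666667 = 0.020066667 Hz. Combine: 2.4219895e+13 m * 0.020066667 Hz = 4.8601257e+11 m/s. 1 cm/s = 0.01 m/s, so 4.8601257e+11 m/s = 4.8601257e+11 / 0.01 = 4.8601257e+13 cm/s ≈ 4.86e+13 cm/s (4 s.f.).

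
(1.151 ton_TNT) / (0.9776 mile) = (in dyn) 3.061e+11. Check: 1 ton_TNT = 4.184e+09 J, so 1.151 ton_TNT = 1.151 * 4.184e+09 = 4.815784e+09 J. 1 mile = 1609.344 m, so 0.9776 mile = 0.9776 * 1609.344 = 1573.2947 m. Combine: 4.815784e+09 J / 1573.2947 m = 3060954.8 N. 1 dyn = 1e-05 N, so 3060954.8 N = 3060954.8 / 1e-05 = 3.0609548e+11 dyn ≈ 3.061e+11 dyn (4 s.f.).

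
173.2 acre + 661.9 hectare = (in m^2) 7.32e+06. Check: 1 acre = 4046.8564 m^2, so 173.2 acre = 173.2 * 4046.8564 = 700915.53 m^2. 1 hectare = 10000 m^2, so 661.9 hectare = 661.9 * 10000 = 6619000 m^2. Sum: 700915.53 + 6619000 = 7319915.5 m^2. Result: 7319915.5 m^2 ≈ 7.32e+06 m^2 (4 s.f.).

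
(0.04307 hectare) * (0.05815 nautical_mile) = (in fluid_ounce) 1.568e+09. Check: 1 hectare = 10000 m^2, so 0.04307 hectare = 0.04307 * 10000 = 430.7 m^2. 1 nautical_mile = 1852 m, so 0.05815 nautical_mile = 0.05815 * 1852 = 107.6938 m. Combine: 430.7 m^2 * 107.6938 m = 46383.72 m^3. 1 fluid_ounce = 2.957353e-05 m^3, so 46383.72 m^3 = 46383.72 / 2.957353e-05 = 1.5684201e+09 fluid_ounce ≈ 1.568e+09 fluid_ounce (4 s.f.).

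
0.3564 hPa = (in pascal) 35.64. Check: 1 hPa = 100 Pa, so 0.3564 hPa = 0.3564 * 100 = 35.64 Pa. 35.64 Pa = 35.64 pascal.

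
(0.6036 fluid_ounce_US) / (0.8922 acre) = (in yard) 5.407e-09. Check: 1 fluid_ounce_US = 2.957353e-05 m^3, so 0.6036 fluid_ounce_US = 0.6036 * 2.957353e-05 = 1.7850582e-05 m^3. 1 acre = 4046.8564 m^2, so 0.8922 acre = 0.8922 * 4046.8564 = 3610.6053 m^2. Combine: 1.7850582e-05 m^3 / 3610.6053 m^2 = 4.9439307e-09 m. 1 yard = 0.9144 m, so 4.9439307e-09 m = 4.9439307e-09 / 0.9144 = 5.4067484e-09 yard ≈ 5.407e-09 yard (4 s.f.).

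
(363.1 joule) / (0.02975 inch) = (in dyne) 363.1 joule = 363.1 J. 1 inch = 0.0254 m, so 0.02975 inch = 0.02975 * 0.0254 = 0.00075565 m. Combine: 363.1 J / 0.00075565 m = 480513.47 N. 1 dyne = 1e-05 N, so 480513.47 N = 480513.47 / 1e-05 = 4.8051347e+10 dyne ≈ 4.805e+10 dyne (4 s.f.). Final answer: 4.805e+10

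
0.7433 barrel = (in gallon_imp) 1 barrel = 0.15898729 m^3, so 0.7433 barrel = 0.7433 * 0.15898729 = 0.11817526 m^3. 1 gallon_imp = 0.00454609 m^3, so 0.11817526 m^3 = 0.11817526 / 0.00454609 = 25.994922 gallon_imp ≈ 25.99 gallon_imp (4 s.f.). Final answer: 25.99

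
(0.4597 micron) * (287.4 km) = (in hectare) 1 micron = 1e-06 m, so 0.4597 micron = 0.4597 * 1e-06 = 4.597e-07 m. 1 km = 1000 m, so 287.4 km = 287.4 * 1000 = 287400 m. Combine: 4.597e-07 m * 287400 m = 0.13211778 m^2. 1 hectare = 10000 m^2, so 0.13211778 m^2 = 0.13211778 / 10000 = 1.3211778e-05 hectare ≈ 1.321e-05 hectare (4 s.f.). Final answer: 1.321e-05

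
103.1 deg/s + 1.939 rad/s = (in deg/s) 214.2. Check: 1 deg/s = 0.017453293 rad/s, so 103.1 deg/s = 103.1 * 0.017453293 = 1.7994345 rad/s. 1.939 rad/s is already in rad/s. Sum: 1.7994345 + 1.939 = 3.7384345 rad/s. 1 deg/s = 0.017453293 rad/s, so 3.7384345 rad/s = 3.7384345 / 0.017453293 = 214.19652 deg/s ≈ 214.2 deg/s (4 s.f.).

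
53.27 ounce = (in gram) 1 ounce = 0.028349523 kg, so 53.27 ounce = 53.27 * 0.028349523 = 1.5101791 kg. 1 gram = 0.001 kg, so 1.5101791 kg = 1.5101791 / 0.001 = 1510.1791 gram ≈ 1510 gram (4 s.f.). Final answer: 1510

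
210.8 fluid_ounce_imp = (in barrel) 0.03767. Check: 1 fluid_ounce_imp = 2.8413063e-05 m^3, so 210.8 fluid_ounce_imp = 210.8 * 2.8413063e-05 = 0.0059894736 m^3. 1 barrel = 0.15898729 m^3, so 0.0059894736 m^3 = 0.0059894736 / 0.15898729 = 0.037672655 barrel ≈ 0.03767 barrel (4 s.f.).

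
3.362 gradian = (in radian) 0.05281. Check: 1 gradian = 0.015707963 rad, so 3.362 gradian = 3.362 * 0.015707963 = 0.052810173 rad. 0.052810173 rad = 0.052810173 radian ≈ 0.05281 radian (4 s.f.).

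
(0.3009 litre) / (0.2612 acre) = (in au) 1.903e-18. Check: 1 litre = 0.001 m^3, so 0.3009 litre = 0.3009 * 0.001 = 0.0003009 m^3. 1 acre = 4046.8564 m^2, so 0.2612 acre = 0.2612 * 4046.8564 = 1057.0389 m^2. Combine: 0.0003009 m^3 / 1057.0389 m^2 = 2.8466313e-07 m. 1 au = 1.4959787e+11 m, so 2.8466313e-07 m = 2.8466313e-07 / 1.4959787e+11 = 1.9028555e-18 au ≈ 1.903e-18 au (4 s.f.).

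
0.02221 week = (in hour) 1 week = 604800 s, so 0.02221 week = 0.02221 * 604800 = 13432.608 s. 1 hour = 3600 s, so 13432.608 s = 13432.608 / 3600 = 3.73128 hour ≈ 3.731 hour (4 s.f.). Final answer: 3.731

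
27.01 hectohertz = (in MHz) 1 hectohertz = 100 Hz, so 27.01 hectohertz = 27.01 * 100 = 2701 Hz. 1 MHz = 1000000 Hz, so 2701 Hz = 2701 / 1000000 = 0.002701 MHz. Final answer: 0.002701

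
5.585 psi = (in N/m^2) 1 psi = 6894.7573 Pa, so 5.585 psi = 5.585 * 6894.7573 = 38507.219 Pa. 38507.219 Pa = 38507.219 N/m^2 ≈ 3.851e+04 N/m^2 (4 s.f.). Final answer: 3.851e+04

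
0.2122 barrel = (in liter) 33.74. Check: 1 barrel = 0.15898729 m^3, so 0.2122 barrel = 0.2122 * 0.15898729 = 0.033737104 m^3. 1 liter = 0.001 m^3, so 0.033737104 m^3 = 0.033737104 / 0.001 = 33.737104 liter ≈ 33.74 liter (4 s.f.).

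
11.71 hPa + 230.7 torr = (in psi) 1 hPa = 100 Pa, so 11.71 hPa = 11.71 * 100 = 1171 Pa. 1 torr = 133.32237 Pa, so 230.7 torr = 230.7 * 133.32237 = 30757.47 Pa. Sum: 1171 + 30757.47 = 31928.47 Pa. 1 psi = 6894.7573 Pa, so 31928.47 Pa = 31928.47 / 6894.7573 = 4.6308331 psi ≈ 4.631 psi (4 s.f.). Final answer: 4.631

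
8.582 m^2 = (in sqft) 1 sqft = 0.09290304 m^2, so 8.582 m^2 = 8.582 / 0.09290304 = 92.375879 sqft ≈ 92.38 sqft (4 s.f.). Final answer: 92.38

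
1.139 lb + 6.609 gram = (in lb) 1 lb = 0.45359237 kg, so 1.139 lb = 1.139 * 0.45359237 = 0.51664171 kg. 1 gram = 0.001 kg, so 6.609 gram = 6.609 * 0.001 = 0.006609 kg. Sum: 0.51664171 + 0.006609 = 0.52325071 kg. 1 lb = 0.45359237 kg, so 0.52325071 kg = 0.52325071 / 0.45359237 = 1.1535704 lb ≈ 1.154 lb (4 s.f.). Final answer: 1.154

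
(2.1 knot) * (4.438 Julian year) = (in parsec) 4.903e-09. Check: 1 knot = 0.51444444 m/s, so 2.1 knot = 2.1 * 0.51444444 = 1.0803333 m/s. 1 Julian year = 31557600 s, so 4.438 Julian year = 4.438 * 31557600 = 1.4005263e+08 s. Combine: 1.0803333 m/s * 1.4005263e+08 s = 1.5130352e+08 m. 1 parsec = 3.0856776e+16 m, so 1.5130352e+08 m = 1.5130352e+08 / 3.0856776e+16 = 4.9034132e-09 parsec ≈ 4.903e-09 parsec (4 s.f.).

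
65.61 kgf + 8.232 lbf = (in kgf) 1 kgf = 9.80665 N, so 65.61 kgf = 65.61 * 9.80665 = 643.41431 N. 1 lbf = 4.4482216 N, so 8.232 lbf = 8.232 * 4.4482216 = 36.61776 N. Sum: 643.41431 + 36.61776 = 680.03207 N. 1 kgf = 9.80665 N, so 680.03207 N = 680.03207 / 9.80665 = 69.343972 kgf ≈ 69.34 kgf (4 s.f.). Final answer: 69.34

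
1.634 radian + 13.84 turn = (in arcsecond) 1.827e+07. Check: 1.634 radian = 1.634 rad. 1 turn = 6.2831853 rad, so 13.84 turn = 13.84 * 6.2831853 = 86.959285 rad. Sum: 1.634 + 86.959285 = 88.593285 rad. 1 arcsecond = 4.8481368e-06 rad, so 88.593285 rad = 88.593285 / 4.8481368e-06 = 18273677 arcsecond ≈ 1.827e+07 arcsecond (4 s.f.).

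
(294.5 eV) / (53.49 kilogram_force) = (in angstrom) 1 eV = 1.6021766e-19 J, so 294.5 eV = 294.5 * 1.6021766e-19 = 4.7184102e-17 J. 1 kilogram_force = 9.80665 N, so 53.49 kilogram_force = 53.49 * 9.80665 = 524.55771 N. Combine: 4.7184102e-17 J / 524.55771 N = 8.9950259e-20 m. 1 angstrom = 1e-10 m, so 8.9950259e-20 m = 8.9950259e-20 / 1e-10 = 8.9950259e-10 angstrom ≈ 8.995e-10 angstrom (4 s.f.). Final answer: 8.995e-10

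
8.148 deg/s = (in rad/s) 1 deg/s = 0.017453293 rad/s, so 8.148 deg/s = 8.148 * 0.017453293 = 0.14220943 rad/s. Result: 0.14220943 rad/s ≈ 0.1422 rad/s (4 s.f.). Final answer: 0.1422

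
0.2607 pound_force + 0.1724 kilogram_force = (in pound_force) 0.6408. Check: 1 pound_force = 4.4482216 N, so 0.2607 pound_force = 0.2607 * 4.4482216 = 1.1596514 N. 1 kilogram_force = 9.80665 N, so 0.1724 kilogram_force = 0.1724 * 9.80665 = 1.6906665 N. Sum: 1.1596514 + 1.6906665 = 2.8503178 N. 1 pound_force = 4.4482216 N, so 2.8503178 N = 2.8503178 / 4.4482216 = 0.64077694 pound_force ≈ 0.6408 pound_force (4 s.f.).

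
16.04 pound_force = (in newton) 1 pound_force = 4.4482216 N, so 16.04 pound_force = 16.04 * 4.4482216 = 71.349475 N. 71.349475 N = 71.349475 newton ≈ 71.35 newton (4 s.f.). Final answer: 71.35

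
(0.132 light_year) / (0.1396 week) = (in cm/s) 1 light_year = 9.4607305e+15 m, so 0.132 light_year = 0.132 * 9.4607305e+15 = 1.2488164e+15 m. 1 week = 604800 s, so 0.1396 week = 0.1396 * 604800 = 84430.08 s. Combine: 1.2488164e+15 m / 84430.08 s = 1.4791132e+10 m/s. 1 cm/s = 0.01 m/s, so 1.4791132e+10 m/s = 1.4791132e+10 / 0.01 = 1.4791132e+12 cm/s ≈ 1.479e+12 cm/s (4 s.f.). Final answer: 1.479e+12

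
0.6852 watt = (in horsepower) 0.6852 watt = 0.6852 W. 1 horsepower = 745.69987 W, so 0.6852 W = 0.6852 / 745.69987 = 0.00091886834 horsepower ≈ 0.0009189 horsepower (4 s.f.). Final answer: 0.0009189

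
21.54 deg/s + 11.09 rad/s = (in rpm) 1 deg/s = 0.017453293 rad/s, so 21.54 deg/s = 21.54 * 0.017453293 = 0.37594392 rad/s. 11.09 rad/s is already in rad/s. Sum: 0.37594392 + 11.09 = 11.465944 rad/s. 1 rpm = 0.10471976 rad/s, so 11.465944 rad/s = 11.465944 / 0.10471976 = 109.4917 rpm ≈ 109.5 rpm (4 s.f.). Final answer: 109.5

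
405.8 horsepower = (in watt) 3.026e+05. Check: 1 horsepower = 745.69987 W, so 405.8 horsepower = 405.8 * 745.69987 = 302605.01 W. 302605.01 W = 302605.01 watt ≈ 3.026e+05 watt (4 s.f.).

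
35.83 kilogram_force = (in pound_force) 1 kilogram_force = 9.80665 N, so 35.83 kilogram_force = 35.83 * 9.80665 = 351.37227 N. 1 pound_force = 4.4482216 N, so 351.37227 N = 351.37227 / 4.4482216 = 78.991629 pound_force ≈ 78.99 pound_force (4 s.f.). Final answer: 78.99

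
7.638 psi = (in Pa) 5.266e+04. Check: 1 psi = 6894.7573 Pa, so 7.638 psi = 7.638 * 6894.7573 = 52662.156 Pa. Result: 52662.156 Pa ≈ 5.266e+04 Pa (4 s.f.).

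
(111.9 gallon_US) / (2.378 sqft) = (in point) 5435. Check: 1 gallon_US = 0.0037854118 m^3, so 111.9 gallon_US = 111.9 * 0.0037854118 = 0.42358758 m^3. 1 sqft = 0.09290304 m^2, so 2.378 sqft = 2.378 * 0.09290304 = 0.22092343 m^2. Combine: 0.42358758 m^3 / 0.22092343 m^2 = 1.9173502 m. 1 point = 0.00035277778 m, so 1.9173502 m = 1.9173502 / 0.00035277778 = 5435.0084 point ≈ 5435 point (4 s.f.).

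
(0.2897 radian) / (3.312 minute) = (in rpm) 0.2897 radian = 0.2897 rad. 1 minute = 60 s, so 3.312 minute = 3.312 * 60 = 198.72 s. Combine: 0.2897 rad / 198.72 s = 0.0014578301 rad/s. 1 rpm = 0.10471976 rad/s, so 0.0014578301 rad/s = 0.0014578301 / 0.10471976 = 0.013921252 rpm ≈ 0.01392 rpm (4 s.f.). Final answer: 0.01392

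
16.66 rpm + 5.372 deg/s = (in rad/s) 1.838. Check: 1 rpm = 0.10471976 rad/s, so 16.66 rpm = 16.66 * 0.10471976 = 1.7446311 rad/s. 1 deg/s = 0.017453293 rad/s, so 5.372 deg/s = 5.372 * 0.017453293 = 0.093759087 rad/s. Sum: 1.7446311 + 0.093759087 = 1.8383902 rad/s. Result: 1.8383902 rad/s ≈ 1.838 rad/s (4 s.f.).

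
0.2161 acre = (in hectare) 1 acre = 4046.8564 m^2, so 0.2161 acre = 0.2161 * 4046.8564 = 874.52567 m^2. 1 hectare = 10000 m^2, so 874.52567 m^2 = 874.52567 / 10000 = 0.087452567 hectare ≈ 0.08745 hectare (4 s.f.). Final answer: 0.08745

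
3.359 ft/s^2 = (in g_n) 1 ft/s^2 = 0.3048 m/s^2, so 3.359 ft/s^2 = 3.359 * 0.3048 = 1.0238232 m/s^2. 1 g_n = 9.80665 m/s^2, so 1.0238232 m/s^2 = 1.0238232 / 9.80665 = 0.10440091 g_n ≈ 0.1044 g_n (4 s.f.). Final answer: 0.1044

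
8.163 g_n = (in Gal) 8005. Check: 1 g_n = 9.80665 m/s^2, so 8.163 g_n = 8.163 * 9.80665 = 80.051684 m/s^2. 1 Gal = 0.01 m/s^2, so 80.051684 m/s^2 = 80.051684 / 0.01 = 8005.1684 Gal ≈ 8005 Gal (4 s.f.).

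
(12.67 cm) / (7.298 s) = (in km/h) 1 cm = 0.01 m, so 12.67 cm = 12.67 * 0.01 = 0.1267 m. 7.298 s is already in s. Combine: 0.1267 m / 7.298 s = 0.017360921 m/s. 1 km/h = 0.27777778 m/s, so 0.017360921 m/s = 0.017360921 / 0.27777778 = 0.062499315 km/h ≈ 0.0625 km/h (4 s.f.). Final answer: 0.0625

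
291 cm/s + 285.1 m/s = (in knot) 1 cm/s = 0.01 m/s, so 291 cm/s = 291 * 0.01 = 2.91 m/s. 285.1 m/s is already in m/s. Sum: 2.91 + 285.1 = 288.01 m/s. 1 knot = 0.51444444 m/s, so 288.01 m/s = 288.01 / 0.51444444 = 559.84665 knot ≈ 559.8 knot (4 s.f.). Final answer: 559.8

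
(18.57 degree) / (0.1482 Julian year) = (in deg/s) 3.971e-06. Check: 1 degree = 0.017453293 rad, so 18.57 degree = 18.57 * 0.017453293 = 0.32410764 rad. 1 Julian year = 31557600 s, so 0.1482 Julian year = 0.1482 * 31557600 = 4676836.3 s. Combine: 0.32410764 rad / 4676836.3 s = 6.9300617e-08 rad/s. 1 deg/s = 0.017453293 rad/s, so 6.9300617e-08 rad/s = 6.9300617e-08 / 0.017453293 = 3.9706329e-06 deg/s ≈ 3.971e-06 deg/s (4 s.f.).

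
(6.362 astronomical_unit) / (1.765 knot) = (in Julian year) 1 astronomical_unit = 1.4959787e+11 m, so 6.362 astronomical_unit = 6.362 * 1.4959787e+11 = 9.5174165e+11 m. 1 knot = 0.51444444 m/s, so 1.765 knot = 1.765 * 0.51444444 = 0.90799444 m/s. Combine: 9.5174165e+11 m / 0.90799444 m/s = 1.04818e+12 s. 1 Julian year = 31557600 s, so 1.04818e+12 s = 1.04818e+12 / 31557600 = 33214.821 Julian year ≈ 3.321e+04 Julian year (4 s.f.). Final answer: 3.321e+04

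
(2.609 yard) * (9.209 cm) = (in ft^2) 1 yard = 0.9144 m, so 2.609 yard = 2.609 * 0.9144 = 2.3856696 m. 1 cm = 0.01 m, so 9.209 cm = 9.209 * 0.01 = 0.09209 m. Combine: 2.3856696 m * 0.09209 m = 0.21969631 m^2. 1 ft^2 = 0.09290304 m^2, so 0.21969631 m^2 = 0.21969631 / 0.09290304 = 2.3647914 ft^2 ≈ 2.365 ft^2 (4 s.f.). Final answer: 2.365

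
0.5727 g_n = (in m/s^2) 1 g_n = 9.80665 m/s^2, so 0.5727 g_n = 0.5727 * 9.80665 = 5.6162685 m/s^2. Result: 5.6162685 m/s^2 ≈ 5.616 m/s^2 (4 s.f.). Final answer: 5.616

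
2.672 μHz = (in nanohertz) 2672. Check: 1 μHz = 1e-06 Hz, so 2.672 μHz = 2.672 * 1e-06 = 2.672e-06 Hz. 1 nanohertz = 1e-09 Hz, so 2.672e-06 Hz = 2.672e-06 / 1e-09 = 2672 nanohertz.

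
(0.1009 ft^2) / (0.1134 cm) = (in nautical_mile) 0.004463. Check: 1 ft^2 = 0.09290304 m^2, so 0.1009 ft^2 = 0.1009 * 0.09290304 = 0.0093739167 m^2. 1 cm = 0.01 m, so 0.1134 cm = 0.1134 * 0.01 = 0.001134 m. Combine: 0.0093739167 m^2 / 0.001134 m = 8.2662405 m. 1 nautical_mile = 1852 m, so 8.2662405 m = 8.2662405 / 1852 = 0.0044634128 nautical_mile ≈ 0.004463 nautical_mile (4 s.f.).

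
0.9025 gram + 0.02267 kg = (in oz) 1 gram = 0.001 kg, so 0.9025 gram = 0.9025 * 0.001 = 0.0009025 kg. 0.02267 kg is already in kg. Sum: 0.0009025 + 0.02267 = 0.0235725 kg. 1 oz = 0.028349523 kg, so 0.0235725 kg = 0.0235725 / 0.028349523 = 0.83149547 oz ≈ 0.8315 oz (4 s.f.). Final answer: 0.8315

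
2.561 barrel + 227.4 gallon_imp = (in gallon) 1 barrel = 0.15898729 m^3, so 2.561 barrel = 2.561 * 0.15898729 = 0.40716646 m^3. 1 gallon_imp = 0.00454609 m^3, so 227.4 gallon_imp = 227.4 * 0.00454609 = 1.0337809 m^3. Sum: 0.40716646 + 1.0337809 = 1.4409473 m^3. 1 gallon = 0.0037854118 m^3, so 1.4409473 m^3 = 1.4409473 / 0.0037854118 = 380.65801 gallon ≈ 380.7 gallon (4 s.f.). Final answer: 380.7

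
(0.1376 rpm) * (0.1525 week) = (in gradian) 1 rpm = 0.10471976 rad/s, so 0.1376 rpm = 0.1376 * 0.10471976 = 0.014409438 rad/s. 1 week = 604800 s, so 0.1525 week = 0.1525 * 604800 = 92232 s. Combine: 0.014409438 rad/s * 92232 s = 1329.0113 rad. 1 gradian = 0.015707963 rad, so 1329.0113 rad = 1329.0113 / 0.015707963 = 84607.488 gradian ≈ 8.461e+04 gradian (4 s.f.). Final answer: 8.461e+04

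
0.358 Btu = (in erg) 1 Btu = 1055.0559 J, so 0.358 Btu = 0.358 * 1055.0559 = 377.71 J. 1 erg = 1e-07 J, so 377.71 J = 377.71 / 1e-07 = 3.7771e+09 erg ≈ 3.777e+09 erg (4 s.f.). Final answer: 3.777e+09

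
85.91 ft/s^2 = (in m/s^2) 1 ft/s^2 = 0.3048 m/s^2, so 85.91 ft/s^2 = 85.91 * 0.3048 = 26.185368 m/s^2. Result: 26.185368 m/s^2 ≈ 26.19 m/s^2 (4 s.f.). Final answer: 26.19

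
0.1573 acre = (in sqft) 6852. Check: 1 acre = 4046.8564 m^2, so 0.1573 acre = 0.1573 * 4046.8564 = 636.57052 m^2. 1 sqft = 0.09290304 m^2, so 636.57052 m^2 = 636.57052 / 0.09290304 = 6851.988 sqft ≈ 6852 sqft (4 s.f.).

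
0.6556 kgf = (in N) 1 kgf = 9.80665 N, so 0.6556 kgf = 0.6556 * 9.80665 = 6.4292397 N. Result: 6.4292397 N ≈ 6.429 N (4 s.f.). Final answer: 6.429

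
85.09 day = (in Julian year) 0.233. Check: 1 day = 86400 s, so 85.09 day = 85.09 * 86400 = 7351776 s. 1 Julian year = 31557600 s, so 7351776 s = 7351776 / 31557600 = 0.23296372 Julian year ≈ 0.233 Julian year (4 s.f.).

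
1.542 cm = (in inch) 0.6071. Check: 1 cm = 0.01 m, so 1.542 cm = 1.542 * 0.01 = 0.01542 m. 1 inch = 0.0254 m, so 0.01542 m = 0.01542 / 0.0254 = 0.60708661 inch ≈ 0.6071 inch (4 s.f.).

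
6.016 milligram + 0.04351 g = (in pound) 1 milligram = 1e-06 kg, so 6.016 milligram = 6.016 * 1e-06 = 6.016e-06 kg. 1 g = 0.001 kg, so 0.04351 g = 0.04351 * 0.001 = 4.351e-05 kg. Sum: 6.016e-06 + 4.351e-05 = 4.9526e-05 kg. 1 pound = 0.45359237 kg, so 4.9526e-05 kg = 4.9526e-05 / 0.45359237 = 0.00010918614 pound ≈ 0.0001092 pound (4 s.f.). Final answer: 0.0001092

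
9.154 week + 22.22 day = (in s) 1 week = 604800 s, so 9.154 week = 9.154 * 604800 = 5536339.2 s. 1 day = 86400 s, so 22.22 day = 22.22 * 86400 = 1919808 s. Sum: 5536339.2 + 1919808 = 7456147.2 s. Result: 7456147.2 s ≈ 7.456e+06 s (4 s.f.). Final answer: 7.456e+06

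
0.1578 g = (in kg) 0.0001578. Check: 1 g = 0.001 kg, so 0.1578 g = 0.1578 * 0.001 = 0.0001578 kg. Result: 0.0001578 kg.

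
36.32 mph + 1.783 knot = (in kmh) 1 mph = 0.44704 m/s, so 36.32 mph = 36.32 * 0.44704 = 16.236493 m/s. 1 knot = 0.51444444 m/s, so 1.783 knot = 1.783 * 0.51444444 = 0.91725444 m/s. Sum: 16.236493 + 0.91725444 = 17.153747 m/s. 1 kmh = 0.27777778 m/s, so 17.153747 m/s = 17.153747 / 0.27777778 = 61.75349 kmh ≈ 61.75 kmh (4 s.f.). Final answer: 61.75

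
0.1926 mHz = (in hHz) 1.926e-06. Check: 1 mHz = 0.001 Hz, so 0.1926 mHz = 0.1926 * 0.001 = 0.0001926 Hz. 1 hHz = 100 Hz, so 0.0001926 Hz = 0.0001926 / 100 = 1.926e-06 hHz.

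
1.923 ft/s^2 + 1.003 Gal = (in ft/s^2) 1 ft/s^2 = 0.3048 m/s^2, so 1.923 ft/s^2 = 1.923 * 0.3048 = 0.5861304 m/s^2. 1 Gal = 0.01 m/s^2, so 1.003 Gal = 1.003 * 0.01 = 0.01003 m/s^2. Sum: 0.5861304 + 0.01003 = 0.5961604 m/s^2. 1 ft/s^2 = 0.3048 m/s^2, so 0.5961604 m/s^2 = 0.5961604 / 0.3048 = 1.9559068 ft/s^2 ≈ 1.956 ft/s^2 (4 s.f.). Final answer: 1.956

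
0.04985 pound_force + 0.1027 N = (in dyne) 1 pound_force = 4.4482216 N, so 0.04985 pound_force = 0.04985 * 4.4482216 = 0.22174385 N. 0.1027 N is already in N. Sum: 0.22174385 + 0.1027 = 0.32444385 N. 1 dyne = 1e-05 N, so 0.32444385 N = 0.32444385 / 1e-05 = 32444.385 dyne ≈ 3.244e+04 dyne (4 s.f.). Final answer: 3.244e+04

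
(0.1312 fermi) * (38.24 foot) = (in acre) 1 fermi = 1e-15 m, so 0.1312 fermi = 0.1312 * 1e-15 = 1.312e-16 m. 1 foot = 0.3048 m, so 38.24 foot = 38.24 * 0.3048 = 11.655552 m. Combine: 1.312e-16 m * 11.655552 m = 1.5292084e-15 m^2. 1 acre = 4046.8564 m^2, so 1.5292084e-15 m^2 = 1.5292084e-15 / 4046.8564 = 3.7787563e-19 acre ≈ 3.779e-19 acre (4 s.f.). Final answer: 3.779e-19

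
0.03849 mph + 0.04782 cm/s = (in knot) 0.03438. Check: 1 mph = 0.44704 m/s, so 0.03849 mph = 0.03849 * 0.44704 = 0.01720657 m/s. 1 cm/s = 0.01 m/s, so 0.04782 cm/s = 0.04782 * 0.01 = 0.0004782 m/s. Sum: 0.01720657 + 0.0004782 = 0.01768477 m/s. 1 knot = 0.51444444 m/s, so 0.01768477 m/s = 0.01768477 / 0.51444444 = 0.034376442 knot ≈ 0.03438 knot (4 s.f.).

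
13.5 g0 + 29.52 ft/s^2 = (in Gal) 1.414e+04. Check: 1 g0 = 9.80665 m/s^2, so 13.5 g0 = 13.5 * 9.80665 = 132.38977 m/s^2. 1 ft/s^2 = 0.3048 m/s^2, so 29.52 ft/s^2 = 29.52 * 0.3048 = 8.997696 m/s^2. Sum: 132.38977 + 8.997696 = 141.38747 m/s^2. 1 Gal = 0.01 m/s^2, so 141.38747 m/s^2 = 141.38747 / 0.01 = 14138.747 Gal ≈ 1.414e+04 Gal (4 s.f.).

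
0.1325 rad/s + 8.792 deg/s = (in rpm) 0.1325 rad/s is already in rad/s. 1 deg/s = 0.017453293 rad/s, so 8.792 deg/s = 8.792 * 0.017453293 = 0.15344935 rad/s. Sum: 0.1325 + 0.15344935 = 0.28594935 rad/s. 1 rpm = 0.10471976 rad/s, so 0.28594935 rad/s = 0.28594935 / 0.10471976 = 2.7306151 rpm ≈ 2.731 rpm (4 s.f.). Final answer: 2.731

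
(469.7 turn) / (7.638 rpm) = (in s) 1 turn = 6.2831853 rad, so 469.7 turn = 469.7 * 6.2831853 = 2951.2121 rad. 1 rpm = 0.10471976 rad/s, so 7.638 rpm = 7.638 * 0.10471976 = 0.79984949 rad/s. Combine: 2951.2121 rad / 0.79984949 rad/s = 3689.7093 s. Result: 3689.7093 s ≈ 3690 s (4 s.f.). Final answer: 3690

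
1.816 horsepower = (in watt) 1 horsepower = 745.69987 W, so 1.816 horsepower = 1.816 * 745.69987 = 1354.191 W. 1354.191 W = 1354.191 watt ≈ 1354 watt (4 s.f.). Final answer: 1354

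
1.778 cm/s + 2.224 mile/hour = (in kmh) 1 cm/s = 0.01 m/s, so 1.778 cm/s = 1.778 * 0.01 = 0.01778 m/s. 1 mile/hour = 0.44704 m/s, so 2.224 mile/hour = 2.224 * 0.44704 = 0.99421696 m/s. Sum: 0.01778 + 0.99421696 = 1.011997 m/s. 1 kmh = 0.27777778 m/s, so 1.011997 m/s = 1.011997 / 0.27777778 = 3.6431891 kmh ≈ 3.643 kmh (4 s.f.). Final answer: 3.643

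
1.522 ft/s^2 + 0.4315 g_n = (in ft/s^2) 15.41. Check: 1 ft/s^2 = 0.3048 m/s^2, so 1.522 ft/s^2 = 1.522 * 0.3048 = 0.4639056 m/s^2. 1 g_n = 9.80665 m/s^2, so 0.4315 g_n = 0.4315 * 9.80665 = 4.2315695 m/s^2. Sum: 0.4639056 + 4.2315695 = 4.6954751 m/s^2. 1 ft/s^2 = 0.3048 m/s^2, so 4.6954751 m/s^2 = 4.6954751 / 0.3048 = 15.405102 ft/s^2 ≈ 15.41 ft/s^2 (4 s.f.).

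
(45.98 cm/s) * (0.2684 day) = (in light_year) 1 cm/s = 0.01 m/s, so 45.98 cm/s = 45.98 * 0.01 = 0.4598 m/s. 1 day = 86400 s, so 0.2684 day = 0.2684 * 86400 = 23189.76 s. Combine: 0.4598 m/s * 23189.76 s = 10662.652 m. 1 light_year = 9.4607305e+15 m, so 10662.652 m = 10662.652 / 9.4607305e+15 = 1.1270432e-12 light_year ≈ 1.127e-12 light_year (4 s.f.). Final answer: 1.127e-12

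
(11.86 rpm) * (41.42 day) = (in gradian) 2.83e+08. Check: 1 rpm = 0.10471976 rad/s, so 11.86 rpm = 11.86 * 0.10471976 = 1.2419763 rad/s. 1 day = 86400 s, so 41.42 day = 41.42 * 86400 = 3578688 s. Combine: 1.2419763 rad/s * 3578688 s = 4444645.7 rad. 1 gradian = 0.015707963 rad, so 4444645.7 rad = 4444645.7 / 0.015707963 = 2.8295493e+08 gradian ≈ 2.83e+08 gradian (4 s.f.).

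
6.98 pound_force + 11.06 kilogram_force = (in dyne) 1.395e+07. Check: 1 pound_force = 4.4482216 N, so 6.98 pound_force = 6.98 * 4.4482216 = 31.048587 N. 1 kilogram_force = 9.80665 N, so 11.06 kilogram_force = 11.06 * 9.80665 = 108.46155 N. Sum: 31.048587 + 108.46155 = 139.51014 N. 1 dyne = 1e-05 N, so 139.51014 N = 139.51014 / 1e-05 = 13951014 dyne ≈ 1.395e+07 dyne (4 s.f.).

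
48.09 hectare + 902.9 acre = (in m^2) 4.135e+06. Check: 1 hectare = 10000 m^2, so 48.09 hectare = 48.09 * 10000 = 480900 m^2. 1 acre = 4046.8564 m^2, so 902.9 acre = 902.9 * 4046.8564 = 3653906.7 m^2. Sum: 480900 + 3653906.7 = 4134806.7 m^2. Result: 4134806.7 m^2 ≈ 4.135e+06 m^2 (4 s.f.).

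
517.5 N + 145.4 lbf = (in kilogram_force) 517.5 N is already in N. 1 lbf = 4.4482216 N, so 145.4 lbf = 145.4 * 4.4482216 = 646.77142 N. Sum: 517.5 + 646.77142 = 1164.2714 N. 1 kilogram_force = 9.80665 N, so 1164.2714 N = 1164.2714 / 9.80665 = 118.72264 kilogram_force ≈ 118.7 kilogram_force (4 s.f.). Final answer: 118.7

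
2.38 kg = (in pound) 5.247. Check: 1 pound = 0.45359237 kg, so 2.38 kg = 2.38 / 0.45359237 = 5.2470018 pound ≈ 5.247 pound (4 s.f.).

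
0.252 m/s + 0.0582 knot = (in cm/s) 28.19. Check: 0.252 m/s is already in m/s. 1 knot = 0.51444444 m/s, so 0.0582 knot = 0.0582 * 0.51444444 = 0.029940667 m/s. Sum: 0.252 + 0.029940667 = 0.28194067 m/s. 1 cm/s = 0.01 m/s, so 0.28194067 m/s = 0.28194067 / 0.01 = 28.194067 cm/s ≈ 28.19 cm/s (4 s.f.).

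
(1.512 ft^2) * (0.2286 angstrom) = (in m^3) 3.211e-12. Check: 1 ft^2 = 0.09290304 m^2, so 1.512 ft^2 = 1.512 * 0.09290304 = 0.1404694 m^2. 1 angstrom = 1e-10 m, so 0.2286 angstrom = 0.2286 * 1e-10 = 2.286e-11 m. Combine: 0.1404694 m^2 * 2.286e-11 m = 3.2111304e-12 m^3. Result: 3.2111304e-12 m^3 ≈ 3.211e-12 m^3 (4 s.f.).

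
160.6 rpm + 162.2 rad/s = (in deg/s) 1.026e+04. Check: 1 rpm = 0.10471976 rad/s, so 160.6 rpm = 160.6 * 0.10471976 = 16.817993 rad/s. 162.2 rad/s is already in rad/s. Sum: 16.817993 + 162.2 = 179.01799 rad/s. 1 deg/s = 0.017453293 rad/s, so 179.01799 rad/s = 179.01799 / 0.017453293 = 10256.975 deg/s ≈ 1.026e+04 deg/s (4 s.f.).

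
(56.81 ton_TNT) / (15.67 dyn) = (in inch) 1 ton_TNT = 4.184e+09 J, so 56.81 ton_TNT = 56.81 * 4.184e+09 = 2.3769304e+11 J. 1 dyn = 1e-05 N, so 15.67 dyn = 15.67 * 1e-05 = 0.0001567 N. Combine: 2.3769304e+11 J / 0.0001567 N = 1.5168669e+15 m. 1 inch = 0.0254 m, so 1.5168669e+15 m = 1.5168669e+15 / 0.0254 = 5.9719168e+16 inch ≈ 5.972e+16 inch (4 s.f.). Final answer: 5.972e+16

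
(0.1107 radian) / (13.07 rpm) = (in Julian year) 0.1107 radian = 0.1107 rad. 1 rpm = 0.10471976 rad/s, so 13.07 rpm = 13.07 * 0.10471976 = 1.3686872 rad/s. Combine: 0.1107 rad / 1.3686872 rad/s = 0.080880423 s. 1 Julian year = 31557600 s, so 0.080880423 s = 0.080880423 / 31557600 = 2.562946e-09 Julian year ≈ 2.563e-09 Julian year (4 s.f.). Final answer: 2.563e-09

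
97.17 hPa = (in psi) 1.409. Check: 1 hPa = 100 Pa, so 97.17 hPa = 97.17 * 100 = 9717 Pa. 1 psi = 6894.7573 Pa, so 9717 Pa = 9717 / 6894.7573 = 1.4093317 psi ≈ 1.409 psi (4 s.f.).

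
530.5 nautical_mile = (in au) 1 nautical_mile = 1852 m, so 530.5 nautical_mile = 530.5 * 1852 = 982486 m. 1 au = 1.4959787e+11 m, so 982486 m = 982486 / 1.4959787e+11 = 6.5675133e-06 au ≈ 6.568e-06 au (4 s.f.). Final answer: 6.568e-06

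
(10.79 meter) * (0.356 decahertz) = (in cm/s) 10.79 meter = 10.79 m. 1 decahertz = 10 Hz, so 0.356 decahertz = 0.356 * 10 = 3.56 Hz. Combine: 10.79 m * 3.56 Hz = 38.4124 m/s. 1 cm/s = 0.01 m/s, so 38.4124 m/s = 38.4124 / 0.01 = 3841.24 cm/s ≈ 3841 cm/s (4 s.f.). Final answer: 3841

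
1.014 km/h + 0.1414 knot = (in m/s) 1 km/h = 0.27777778 m/s, so 1.014 km/h = 1.014 * 0.27777778 = 0.28166667 m/s. 1 knot = 0.51444444 m/s, so 0.1414 knot = 0.1414 * 0.51444444 = 0.072742444 m/s. Sum: 0.28166667 + 0.072742444 = 0.35440911 m/s. Result: 0.35440911 m/s ≈ 0.3544 m/s (4 s.f.). Final answer: 0.3544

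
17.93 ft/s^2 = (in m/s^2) 5.465. Check: 1 ft/s^2 = 0.3048 m/s^2, so 17.93 ft/s^2 = 17.93 * 0.3048 = 5.465064 m/s^2. Result: 5.465064 m/s^2 ≈ 5.465 m/s^2 (4 s.f.).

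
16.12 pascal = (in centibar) 0.01612. Check: 16.12 pascal = 16.12 Pa. 1 centibar = 1000 Pa, so 16.12 Pa = 16.12 / 1000 = 0.01612 centibar.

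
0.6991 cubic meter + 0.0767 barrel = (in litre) 0.6991 cubic meter = 0.6991 m^3. 1 barrel = 0.15898729 m^3, so 0.0767 barrel = 0.0767 * 0.15898729 = 0.012194326 m^3. Sum: 0.6991 + 0.012194326 = 0.71129433 m^3. 1 litre = 0.001 m^3, so 0.71129433 m^3 = 0.71129433 / 0.001 = 711.29433 litre ≈ 711.3 litre (4 s.f.). Final answer: 711.3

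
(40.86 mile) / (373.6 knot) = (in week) 0.0005657. Check: 1 mile = 1609.344 m, so 40.86 mile = 40.86 * 1609.344 = 65757.796 m. 1 knot = 0.51444444 m/s, so 373.6 knot = 373.6 * 0.51444444 = 192.19644 m/s. Combine: 65757.796 m / 192.19644 m/s = 342.13846 s. 1 week = 604800 s, so 342.13846 s = 342.13846 / 604800 = 0.00056570513 week ≈ 0.0005657 week (4 s.f.).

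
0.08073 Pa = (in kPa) 8.073e-05. Check: 1 kPa = 1000 Pa, so 0.08073 Pa = 0.08073 / 1000 = 8.073e-05 kPa.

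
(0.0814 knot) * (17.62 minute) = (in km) 0.04427. Check: 1 knot = 0.51444444 m/s, so 0.0814 knot = 0.0814 * 0.51444444 = 0.041875778 m/s. 1 minute = 60 s, so 17.62 minute = 17.62 * 60 = 1057.2 s. Combine: 0.041875778 m/s * 1057.2 s = 44.271072 m. 1 km = 1000 m, so 44.271072 m = 44.271072 / 1000 = 0.044271072 km ≈ 0.04427 km (4 s.f.).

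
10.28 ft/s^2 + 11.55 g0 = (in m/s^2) 1 ft/s^2 = 0.3048 m/s^2, so 10.28 ft/s^2 = 10.28 * 0.3048 = 3.133344 m/s^2. 1 g0 = 9.80665 m/s^2, so 11.55 g0 = 11.55 * 9.80665 = 113.26681 m/s^2. Sum: 3.133344 + 113.26681 = 116.40015 m/s^2. Result: 116.40015 m/s^2 ≈ 116.4 m/s^2 (4 s.f.). Final answer: 116.4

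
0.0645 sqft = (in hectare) 5.992e-07. Check: 1 sqft = 0.09290304 m^2, so 0.0645 sqft = 0.0645 * 0.09290304 = 0.0059922461 m^2. 1 hectare = 10000 m^2, so 0.0059922461 m^2 = 0.0059922461 / 10000 = 5.9922461e-07 hectare ≈ 5.992e-07 hectare (4 s.f.).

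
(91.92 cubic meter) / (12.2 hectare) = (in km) 7.534e-07. Check: 91.92 cubic meter = 91.92 m^3. 1 hectare = 10000 m^2, so 12.2 hectare = 12.2 * 10000 = 122000 m^2. Combine: 91.92 m^3 / 122000 m^2 = 0.00075344262 m. 1 km = 1000 m, so 0.00075344262 m = 0.00075344262 / 1000 = 7.5344262e-07 km ≈ 7.534e-07 km (4 s.f.).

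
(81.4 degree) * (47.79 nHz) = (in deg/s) 1 degree = 0.017453293 rad, so 81.4 degree = 81.4 * 0.017453293 = 1.420698 rad. 1 nHz = 1e-09 Hz, so 47.79 nHz = 47.79 * 1e-09 = 4.779e-08 Hz. Combine: 1.420698 rad * 4.779e-08 Hz = 6.7895158e-08 rad/s. 1 deg/s = 0.017453293 rad/s, so 6.7895158e-08 rad/s = 6.7895158e-08 / 0.017453293 = 3.890106e-06 deg/s ≈ 3.89e-06 deg/s (4 s.f.). Final answer: 3.89e-06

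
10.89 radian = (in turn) 1.733. Check: 10.89 radian = 10.89 rad. 1 turn = 6.2831853 rad, so 10.89 rad = 10.89 / 6.2831853 = 1.7331973 turn ≈ 1.733 turn (4 s.f.).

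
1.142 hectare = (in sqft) 1.229e+05. Check: 1 hectare = 10000 m^2, so 1.142 hectare = 1.142 * 10000 = 11420 m^2. 1 sqft = 0.09290304 m^2, so 11420 m^2 = 11420 / 0.09290304 = 122923.86 sqft ≈ 1.229e+05 sqft (4 s.f.).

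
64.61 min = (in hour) 1.077. Check: 1 min = 60 s, so 64.61 min = 64.61 * 60 = 3876.6 s. 1 hour = 3600 s, so 3876.6 s = 3876.6 / 3600 = 1.0768333 hour ≈ 1.077 hour (4 s.f.).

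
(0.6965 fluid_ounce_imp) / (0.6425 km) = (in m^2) 3.08e-08. Check: 1 fluid_ounce_imp = 2.8413063e-05 m^3, so 0.6965 fluid_ounce_imp = 0.6965 * 2.8413063e-05 = 1.9789698e-05 m^3. 1 km = 1000 m, so 0.6425 km = 0.6425 * 1000 = 642.5 m. Combine: 1.9789698e-05 m^3 / 642.5 m = 3.0801086e-08 m^2. Result: 3.0801086e-08 m^2 ≈ 3.08e-08 m^2 (4 s.f.).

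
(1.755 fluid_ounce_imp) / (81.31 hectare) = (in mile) 3.811e-14. Check: 1 fluid_ounce_imp = 2.8413063e-05 m^3, so 1.755 fluid_ounce_imp = 1.755 * 2.8413063e-05 = 4.9864925e-05 m^3. 1 hectare = 10000 m^2, so 81.31 hectare = 81.31 * 10000 = 813100 m^2. Combine: 4.9864925e-05 m^3 / 813100 m^2 = 6.1326927e-11 m. 1 mile = 1609.344 m, so 6.1326927e-11 m = 6.1326927e-11 / 1609.344 = 3.8106786e-14 mile ≈ 3.811e-14 mile (4 s.f.).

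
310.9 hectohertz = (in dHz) 1 hectohertz = 100 Hz, so 310.9 hectohertz = 310.9 * 100 = 31090 Hz. 1 dHz = 0.1 Hz, so 31090 Hz = 31090 / 0.1 = 310900 dHz ≈ 3.109e+05 dHz (4 s.f.). Final answer: 3.109e+05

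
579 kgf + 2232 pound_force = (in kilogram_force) 1 kgf = 9.80665 N, so 579 kgf = 579 * 9.80665 = 5678.0503 N. 1 pound_force = 4.4482216 N, so 2232 pound_force = 2232 * 4.4482216 = 9928.4306 N. Sum: 5678.0503 + 9928.4306 = 15606.481 N. 1 kilogram_force = 9.80665 N, so 15606.481 N = 15606.481 / 9.80665 = 1591.4182 kilogram_force ≈ 1591 kilogram_force (4 s.f.). Final answer: 1591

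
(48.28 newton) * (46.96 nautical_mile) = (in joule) 48.28 newton = 48.28 N. 1 nautical_mile = 1852 m, so 46.96 nautical_mile = 46.96 * 1852 = 86969.92 m. Combine: 48.28 N * 86969.92 m = 4198907.7 J. 4198907.7 J = 4198907.7 joule ≈ 4.199e+06 joule (4 s.f.). Final answer: 4.199e+06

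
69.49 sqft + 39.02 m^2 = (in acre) 1 sqft = 0.09290304 m^2, so 69.49 sqft = 69.49 * 0.09290304 = 6.4558322 m^2. 39.02 m^2 is already in m^2. Sum: 6.4558322 + 39.02 = 45.475832 m^2. 1 acre = 4046.8564 m^2, so 45.475832 m^2 = 45.475832 / 4046.8564 = 0.011237323 acre ≈ 0.01124 acre (4 s.f.). Final answer: 0.01124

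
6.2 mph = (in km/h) 1 mph = 0.44704 m/s, so 6.2 mph = 6.2 * 0.44704 = 2.771648 m/s. 1 km/h = 0.27777778 m/s, so 2.771648 m/s = 2.771648 / 0.27777778 = 9.9779328 km/h ≈ 9.978 km/h (4 s.f.). Final answer: 9.978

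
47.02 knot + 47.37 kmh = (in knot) 1 knot = 0.51444444 m/s, so 47.02 knot = 47.02 * 0.51444444 = 24.189178 m/s. 1 kmh = 0.27777778 m/s, so 47.37 kmh = 47.37 * 0.27777778 = 13.158333 m/s. Sum: 24.189178 + 13.158333 = 37.347511 m/s. 1 knot = 0.51444444 m/s, so 37.347511 m/s = 37.347511 / 0.51444444 = 72.597754 knot ≈ 72.6 knot (4 s.f.). Final answer: 72.6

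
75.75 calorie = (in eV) 1.978e+21. Check: 1 calorie = 4.184 J, so 75.75 calorie = 75.75 * 4.184 = 316.938 J. 1 eV = 1.6021766e-19 J, so 316.938 J = 316.938 / 1.6021766e-19 = 1.9781714e+21 eV ≈ 1.978e+21 eV (4 s.f.).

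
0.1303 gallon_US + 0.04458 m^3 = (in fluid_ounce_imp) 1586. Check: 1 gallon_US = 0.0037854118 m^3, so 0.1303 gallon_US = 0.1303 * 0.0037854118 = 0.00049323916 m^3. 0.04458 m^3 is already in m^3. Sum: 0.00049323916 + 0.04458 = 0.045073239 m^3. 1 fluid_ounce_imp = 2.8413063e-05 m^3, so 0.045073239 m^3 = 0.045073239 / 2.8413063e-05 = 1586.3562 fluid_ounce_imp ≈ 1586 fluid_ounce_imp (4 s.f.).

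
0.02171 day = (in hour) 1 day = 86400 s, so 0.02171 day = 0.02171 * 86400 = 1875.744 s. 1 hour = 3600 s, so 1875.744 s = 1875.744 / 3600 = 0.52104 hour ≈ 0.521 hour (4 s.f.). Final answer: 0.521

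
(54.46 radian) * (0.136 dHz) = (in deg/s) 54.46 radian = 54.46 rad. 1 dHz = 0.1 Hz, so 0.136 dHz = 0.136 * 0.1 = 0.0136 Hz. Combine: 54.46 rad * 0.0136 Hz = 0.740656 rad/s. 1 deg/s = 0.017453293 rad/s, so 0.740656 rad/s = 0.740656 / 0.017453293 = 42.436463 deg/s ≈ 42.44 deg/s (4 s.f.). Final answer: 42.44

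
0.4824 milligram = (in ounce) 1 milligram = 1e-06 kg, so 0.4824 milligram = 0.4824 * 1e-06 = 4.824e-07 kg. 1 ounce = 0.028349523 kg, so 4.824e-07 kg = 4.824e-07 / 0.028349523 = 1.7016159e-05 ounce ≈ 1.702e-05 ounce (4 s.f.). Final answer: 1.702e-05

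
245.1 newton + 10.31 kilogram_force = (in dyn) 3.462e+07. Check: 245.1 newton = 245.1 N. 1 kilogram_force = 9.80665 N, so 10.31 kilogram_force = 10.31 * 9.80665 = 101.10656 N. Sum: 245.1 + 101.10656 = 346.20656 N. 1 dyn = 1e-05 N, so 346.20656 N = 346.20656 / 1e-05 = 34620656 dyn ≈ 3.462e+07 dyn (4 s.f.).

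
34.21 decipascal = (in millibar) 1 decipascal = 0.1 Pa, so 34.21 decipascal = 34.21 * 0.1 = 3.421 Pa. 1 millibar = 100 Pa, so 3.421 Pa = 3.421 / 100 = 0.03421 millibar. Final answer: 0.03421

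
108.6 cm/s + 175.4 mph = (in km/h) 1 cm/s = 0.01 m/s, so 108.6 cm/s = 108.6 * 0.01 = 1.086 m/s. 1 mph = 0.44704 m/s, so 175.4 mph = 175.4 * 0.44704 = 78.410816 m/s. Sum: 1.086 + 78.410816 = 79.496816 m/s. 1 km/h = 0.27777778 m/s, so 79.496816 m/s = 79.496816 / 0.27777778 = 286.18854 km/h ≈ 286.2 km/h (4 s.f.). Final answer: 286.2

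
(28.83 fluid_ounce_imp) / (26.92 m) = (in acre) 7.519e-09. Check: 1 fluid_ounce_imp = 2.8413063e-05 m^3, so 28.83 fluid_ounce_imp = 28.83 * 2.8413063e-05 = 0.00081914859 m^3. 26.92 m is already in m. Combine: 0.00081914859 m^3 / 26.92 m = 3.0428997e-05 m^2. 1 acre = 4046.8564 m^2, so 3.0428997e-05 m^2 = 3.0428997e-05 / 4046.8564 = 7.5191688e-09 acre ≈ 7.519e-09 acre (4 s.f.).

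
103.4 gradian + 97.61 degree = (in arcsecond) 1 gradian = 0.015707963 rad, so 103.4 gradian = 103.4 * 0.015707963 = 1.6242034 rad. 1 degree = 0.017453293 rad, so 97.61 degree = 97.61 * 0.017453293 = 1.7036159 rad. Sum: 1.6242034 + 1.7036159 = 3.3278193 rad. 1 arcsecond = 4.8481368e-06 rad, so 3.3278193 rad = 3.3278193 / 4.8481368e-06 = 686412 arcsecond ≈ 6.864e+05 arcsecond (4 s.f.). Final answer: 6.864e+05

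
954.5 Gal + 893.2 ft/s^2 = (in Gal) 2.818e+04. Check: 1 Gal = 0.01 m/s^2, so 954.5 Gal = 954.5 * 0.01 = 9.545 m/s^2. 1 ft/s^2 = 0.3048 m/s^2, so 893.2 ft/s^2 = 893.2 * 0.3048 = 272.24736 m/s^2. Sum: 9.545 + 272.24736 = 281.79236 m/s^2. 1 Gal = 0.01 m/s^2, so 281.79236 m/s^2 = 281.79236 / 0.01 = 28179.236 Gal ≈ 2.818e+04 Gal (4 s.f.).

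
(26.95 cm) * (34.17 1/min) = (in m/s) 0.1535. Check: 1 cm = 0.01 m, so 26.95 cm = 26.95 * 0.01 = 0.2695 m. 1 1/min = 0.016666667 Hz, so 34.17 1/min = 34.17 * 0.016666667 = 0.5695 Hz. Combine: 0.2695 m * 0.5695 Hz = 0.15348025 m/s. Result: 0.15348025 m/s ≈ 0.1535 m/s (4 s.f.).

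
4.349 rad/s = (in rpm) 1 rpm = 0.10471976 rad/s, so 4.349 rad/s = 4.349 / 0.10471976 = 41.529891 rpm ≈ 41.53 rpm (4 s.f.). Final answer: 41.53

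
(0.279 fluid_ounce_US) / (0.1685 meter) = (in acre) 1.21e-08. Check: 1 fluid_ounce_US = 2.957353e-05 m^3, so 0.279 fluid_ounce_US = 0.279 * 2.957353e-05 = 8.2510147e-06 m^3. 0.1685 meter = 0.1685 m. Combine: 8.2510147e-06 m^3 / 0.1685 m = 4.8967447e-05 m^2. 1 acre = 4046.8564 m^2, so 4.8967447e-05 m^2 = 4.8967447e-05 / 4046.8564 = 1.210012e-08 acre ≈ 1.21e-08 acre (4 s.f.).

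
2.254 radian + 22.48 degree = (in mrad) 2646. Check: 2.254 radian = 2.254 rad. 1 degree = 0.017453293 rad, so 22.48 degree = 22.48 * 0.017453293 = 0.39235002 rad. Sum: 2.254 + 0.39235002 = 2.64635 rad. 1 mrad = 0.001 rad, so 2.64635 rad = 2.64635 / 0.001 = 2646.35 mrad ≈ 2646 mrad (4 s.f.).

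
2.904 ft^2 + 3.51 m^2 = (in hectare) 1 ft^2 = 0.09290304 m^2, so 2.904 ft^2 = 2.904 * 0.09290304 = 0.26979043 m^2. 3.51 m^2 is already in m^2. Sum: 0.26979043 + 3.51 = 3.7797904 m^2. 1 hectare = 10000 m^2, so 3.7797904 m^2 = 3.7797904 / 10000 = 0.00037797904 hectare ≈ 0.000378 hectare (4 s.f.). Final answer: 0.000378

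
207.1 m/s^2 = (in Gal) 2.071e+04. Check: 1 Gal = 0.01 m/s^2, so 207.1 m/s^2 = 207.1 / 0.01 = 20710 Gal ≈ 2.071e+04 Gal (4 s.f.).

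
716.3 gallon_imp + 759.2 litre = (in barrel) 25.26. Check: 1 gallon_imp = 0.00454609 m^3, so 716.3 gallon_imp = 716.3 * 0.00454609 = 3.2563643 m^3. 1 litre = 0.001 m^3, so 759.2 litre = 759.2 * 0.001 = 0.7592 m^3. Sum: 3.2563643 + 0.7592 = 4.0155643 m^3. 1 barrel = 0.15898729 m^3, so 4.0155643 m^3 = 4.0155643 / 0.15898729 = 25.257139 barrel ≈ 25.26 barrel (4 s.f.).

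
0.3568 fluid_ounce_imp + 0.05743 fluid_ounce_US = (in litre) 0.01184. Check: 1 fluid_ounce_imp = 2.8413063e-05 m^3, so 0.3568 fluid_ounce_imp = 0.3568 * 2.8413063e-05 = 1.0137781e-05 m^3. 1 fluid_ounce_US = 2.957353e-05 m^3, so 0.05743 fluid_ounce_US = 0.05743 * 2.957353e-05 = 1.6984078e-06 m^3. Sum: 1.0137781e-05 + 1.6984078e-06 = 1.1836189e-05 m^3. 1 litre = 0.001 m^3, so 1.1836189e-05 m^3 = 1.1836189e-05 / 0.001 = 0.011836189 litre ≈ 0.01184 litre (4 s.f.).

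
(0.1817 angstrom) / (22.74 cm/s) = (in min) 1.332e-12. Check: 1 angstrom = 1e-10 m, so 0.1817 angstrom = 0.1817 * 1e-10 = 1.817e-11 m. 1 cm/s = 0.01 m/s, so 22.74 cm/s = 22.74 * 0.01 = 0.2274 m/s. Combine: 1.817e-11 m / 0.2274 m/s = 7.9903254e-11 s. 1 min = 60 s, so 7.9903254e-11 s = 7.9903254e-11 / 60 = 1.3317209e-12 min ≈ 1.332e-12 min (4 s.f.).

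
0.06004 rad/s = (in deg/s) 3.44. Check: 1 deg/s = 0.017453293 rad/s, so 0.06004 rad/s = 0.06004 / 0.017453293 = 3.4400386 deg/s ≈ 3.44 deg/s (4 s.f.).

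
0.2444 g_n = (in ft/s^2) 7.863. Check: 1 g_n = 9.80665 m/s^2, so 0.2444 g_n = 0.2444 * 9.80665 = 2.3967453 m/s^2. 1 ft/s^2 = 0.3048 m/s^2, so 2.3967453 m/s^2 = 2.3967453 / 0.3048 = 7.8633375 ft/s^2 ≈ 7.863 ft/s^2 (4 s.f.).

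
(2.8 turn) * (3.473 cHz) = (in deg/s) 1 turn = 6.2831853 rad, so 2.8 turn = 2.8 * 6.2831853 = 17.592919 rad. 1 cHz = 0.01 Hz, so 3.473 cHz = 3.473 * 0.01 = 0.03473 Hz. Combine: 17.592919 rad * 0.03473 Hz = 0.61100207 rad/s. 1 deg/s = 0.017453293 rad/s, so 0.61100207 rad/s = 0.61100207 / 0.017453293 = 35.00784 deg/s ≈ 35.01 deg/s (4 s.f.). Final answer: 35.01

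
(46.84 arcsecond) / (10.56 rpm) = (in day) 2.377e-09. Check: 1 arcsecond = 4.8481368e-06 rad, so 46.84 arcsecond = 46.84 * 4.8481368e-06 = 0.00022708673 rad. 1 rpm = 0.10471976 rad/s, so 10.56 rpm = 10.56 * 0.10471976 = 1.1058406 rad/s. Combine: 0.00022708673 rad / 1.1058406 rad/s = 0.00020535213 s. 1 day = 86400 s, so 0.00020535213 s = 0.00020535213 / 86400 = 2.3767608e-09 day ≈ 2.377e-09 day (4 s.f.).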